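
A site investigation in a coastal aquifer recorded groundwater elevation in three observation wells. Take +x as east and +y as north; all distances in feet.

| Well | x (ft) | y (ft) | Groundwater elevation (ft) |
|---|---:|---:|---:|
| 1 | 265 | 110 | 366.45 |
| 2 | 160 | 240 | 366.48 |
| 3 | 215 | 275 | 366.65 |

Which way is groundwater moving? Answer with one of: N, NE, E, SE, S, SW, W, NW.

SW

Differences from 1: to 2 (Δx, Δy, Δh) = (-105, 130, +0.03); to 3 = (-50, 165, +0.20).
Solve a·Δx + b·Δy = Δh: det = (-105)·165 − (-50)·130 = -10825.
∂h/∂x = [(+0.03)·165 − (+0.20)·130] / -10825 = +0.001945
∂h/∂y = [(-105)·(+0.20) − (-50)·(+0.03)] / -10825 = +0.001801
Flow = −∇h = (-0.001945 east, -0.001801 north), which points southwest.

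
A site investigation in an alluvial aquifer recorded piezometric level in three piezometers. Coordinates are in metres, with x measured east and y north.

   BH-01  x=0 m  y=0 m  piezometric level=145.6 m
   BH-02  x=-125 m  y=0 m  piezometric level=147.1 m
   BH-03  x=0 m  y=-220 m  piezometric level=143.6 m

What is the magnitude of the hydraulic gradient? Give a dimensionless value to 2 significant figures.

0.015

∂h/∂x = (147.1 − 145.6) / (-125 − 0) = -0.01200
∂h/∂y = (143.6 − 145.6) / (-220 − 0) = +0.009091
|∇h| = √(-0.01200² + 0.009091²) = 0.01505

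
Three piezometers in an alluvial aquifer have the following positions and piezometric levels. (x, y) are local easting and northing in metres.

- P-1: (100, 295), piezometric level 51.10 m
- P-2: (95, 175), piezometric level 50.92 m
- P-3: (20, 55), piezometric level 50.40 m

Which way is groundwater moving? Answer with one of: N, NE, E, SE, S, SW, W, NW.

W

Differences from P-1: to P-2 (Δx, Δy, Δh) = (-5, -120, -0.18); to P-3 = (-80, -240, -0.70).
Solve a·Δx + b·Δy = Δh: det = (-5)·(-240) − (-80)·(-120) = -8400.
∂h/∂x = [(-0.18)·(-240) − (-0.70)·(-120)] / -8400 = +0.004857
∂h/∂y = [(-5)·(-0.70) − (-80)·(-0.18)] / -8400 = +0.001298
Flow = −∇h = (-0.004857 east, -0.001298 north), which points west.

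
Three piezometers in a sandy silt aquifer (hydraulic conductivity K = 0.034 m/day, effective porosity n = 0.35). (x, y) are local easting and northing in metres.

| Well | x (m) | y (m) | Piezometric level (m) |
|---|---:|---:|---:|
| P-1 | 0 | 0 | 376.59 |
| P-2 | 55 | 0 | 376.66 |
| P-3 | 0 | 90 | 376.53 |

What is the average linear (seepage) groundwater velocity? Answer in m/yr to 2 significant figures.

0.051 m/yr

∂h/∂x = (376.66 − 376.59) / (55 − 0) = +0.001273
∂h/∂y = (376.53 − 376.59) / (90 − 0) = -0.0006667
|∇h| = √(0.001273² + -0.0006667²) = 0.001437
Seepage velocity v = K·i/n = 0.034 × 0.001437 / 0.35 = 0.0001396 m/day = 0.05099 m/yr.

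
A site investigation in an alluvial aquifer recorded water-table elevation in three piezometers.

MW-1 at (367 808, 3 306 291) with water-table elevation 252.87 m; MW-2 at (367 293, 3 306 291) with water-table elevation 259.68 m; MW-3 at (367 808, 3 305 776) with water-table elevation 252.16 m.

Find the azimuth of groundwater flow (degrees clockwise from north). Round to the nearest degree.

∂h/∂x = (259.68 − 252.87) / (367293 − 367808) = -0.01322
∂h/∂y = (252.16 − 252.87) / (3305776 − 3306291) = +0.001379
Flow direction (−∇h) has components (+0.01322 E, -0.001379 N).
Azimuth = atan2(E, N) = atan2(+0.01322, -0.001379) = 96.0° ≈ 096°.

096°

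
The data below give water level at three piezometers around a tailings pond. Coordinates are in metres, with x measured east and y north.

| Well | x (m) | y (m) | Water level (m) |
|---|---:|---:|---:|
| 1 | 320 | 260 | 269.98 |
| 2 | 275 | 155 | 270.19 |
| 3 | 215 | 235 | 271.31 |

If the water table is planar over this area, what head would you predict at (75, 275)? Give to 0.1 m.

Three-point gradient (reference 1): Δ to 2 = (-45, -105, +0.21), Δ to 3 = (-105, -25, +1.33).
∂h/∂x = -0.01358, ∂h/∂y = +0.003818 (det = -9900).
h(75, 275) = 269.98 + (-0.01358)·(-245) + (+0.003818)·(15) = 269.98 +3.326 +0.057 = 273.363 m.

273.4 m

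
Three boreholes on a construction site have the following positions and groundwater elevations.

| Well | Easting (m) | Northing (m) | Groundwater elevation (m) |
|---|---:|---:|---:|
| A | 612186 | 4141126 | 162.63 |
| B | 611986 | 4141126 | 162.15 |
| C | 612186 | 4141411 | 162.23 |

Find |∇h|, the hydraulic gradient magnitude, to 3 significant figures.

∂h/∂x = (162.15 − 162.63) / (611986 − 612186) = +0.002400
∂h/∂y = (162.23 − 162.63) / (4141411 − 4141126) = -0.001404
|∇h| = √(0.002400² + -0.001404²) = 0.002781

0.00278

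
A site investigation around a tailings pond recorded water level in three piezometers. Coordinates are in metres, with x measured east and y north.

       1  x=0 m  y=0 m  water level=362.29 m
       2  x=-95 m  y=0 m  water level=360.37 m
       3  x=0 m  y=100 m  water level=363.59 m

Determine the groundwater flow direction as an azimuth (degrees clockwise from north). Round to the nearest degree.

∂h/∂x = (360.37 − 362.29) / (-95 − 0) = +0.02021
∂h/∂y = (363.59 − 362.29) / (100 − 0) = +0.01300
Flow direction (−∇h) has components (-0.02021 E, -0.01300 N).
Azimuth = atan2(E, N) = atan2(-0.02021, -0.01300) = 237.2° ≈ 237°.

237°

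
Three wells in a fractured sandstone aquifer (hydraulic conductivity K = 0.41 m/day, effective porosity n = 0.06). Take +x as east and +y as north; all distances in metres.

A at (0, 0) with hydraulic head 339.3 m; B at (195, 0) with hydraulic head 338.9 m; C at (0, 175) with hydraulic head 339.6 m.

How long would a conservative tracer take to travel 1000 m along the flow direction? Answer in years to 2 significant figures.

∂h/∂x = (338.9 − 339.3) / (195 − 0) = -0.002051
∂h/∂y = (339.6 − 339.3) / (175 − 0) = +0.001714
|∇h| = √(-0.002051² + 0.001714²) = 0.002673
Seepage velocity v = K·i/n = 0.41 × 0.002673 / 0.06 = 0.01827 m/day.
t = 1000 / 0.01827 = 5.473e+04 days = 150 years.

150 years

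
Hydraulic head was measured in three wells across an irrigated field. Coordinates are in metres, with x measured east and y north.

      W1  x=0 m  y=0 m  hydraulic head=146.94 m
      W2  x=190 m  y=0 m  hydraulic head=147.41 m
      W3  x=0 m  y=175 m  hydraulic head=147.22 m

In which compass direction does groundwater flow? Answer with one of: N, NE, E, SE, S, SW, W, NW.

SW

∂h/∂x = (147.41 − 146.94) / (190 − 0) = +0.002474
∂h/∂y = (147.22 − 146.94) / (175 − 0) = +0.001600
Flow = −∇h = (-0.002474 east, -0.001600 north), which points southwest.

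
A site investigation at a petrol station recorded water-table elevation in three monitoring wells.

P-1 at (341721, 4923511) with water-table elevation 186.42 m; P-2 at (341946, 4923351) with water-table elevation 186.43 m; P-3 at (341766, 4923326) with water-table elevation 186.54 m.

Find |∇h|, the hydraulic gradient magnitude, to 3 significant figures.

With h = a·x + b·y + c and P-1 as origin, the differences give:
  225·a + (-160)·b = +0.01
  45·a + (-185)·b = +0.12
Eliminate b (×(-185) and ×(-160), subtract): -34425·a = 17.350 → a = ∂h/∂x = -0.0005040
Back-substitute: b = ∂h/∂y = -0.0007712.
|∇h| = √(-0.0005040² + -0.0007712²) = 0.0009213

0.000921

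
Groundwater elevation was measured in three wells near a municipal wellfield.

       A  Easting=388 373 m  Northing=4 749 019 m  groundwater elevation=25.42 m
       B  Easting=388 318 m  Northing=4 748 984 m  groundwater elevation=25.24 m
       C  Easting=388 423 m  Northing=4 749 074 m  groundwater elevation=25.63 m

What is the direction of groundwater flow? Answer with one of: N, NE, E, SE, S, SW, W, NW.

SW

With h = a·x + b·y + c and A as origin, the differences give:
  (-55)·a + (-35)·b = -0.18
  50·a + 55·b = +0.21
Eliminate b (×55 and ×(-35), subtract): -1275·a = -2.550 → a = ∂h/∂x = +0.002000
Back-substitute: b = ∂h/∂y = +0.002000.
Flow = −∇h = (-0.002000 east, -0.002000 north), which points southwest.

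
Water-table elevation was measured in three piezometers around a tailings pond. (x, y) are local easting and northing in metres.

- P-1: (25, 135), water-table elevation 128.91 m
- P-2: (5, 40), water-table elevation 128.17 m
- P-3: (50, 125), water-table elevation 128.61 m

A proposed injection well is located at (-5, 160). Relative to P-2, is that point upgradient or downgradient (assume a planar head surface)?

With h = a·x + b·y + c and P-1 as origin, the differences give:
  (-20)·a + (-95)·b = -0.74
  25·a + (-10)·b = -0.30
Eliminate b (×(-10) and ×(-95), subtract): 2575·a = -21.100 → a = ∂h/∂x = -0.008194
Back-substitute: b = ∂h/∂y = +0.009515.
Head at (-5, 160) = 128.91 + (-0.008194)·(-30) + (+0.009515)·(25) = 129.39 m.
That is higher than the 128.17 m at P-2, so the point is upgradient.

upgradient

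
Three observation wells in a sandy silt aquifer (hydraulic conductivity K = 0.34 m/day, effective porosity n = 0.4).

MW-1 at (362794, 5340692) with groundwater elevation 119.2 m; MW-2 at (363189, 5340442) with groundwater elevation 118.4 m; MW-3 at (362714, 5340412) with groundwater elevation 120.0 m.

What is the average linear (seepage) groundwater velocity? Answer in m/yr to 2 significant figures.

With h = a·x + b·y + c and MW-1 as origin, the differences give:
  395·a + (-250)·b = -0.8
  (-80)·a + (-280)·b = +0.8
Eliminate b (×(-280) and ×(-250), subtract): -130600·a = 424.00 → a = ∂h/∂x = -0.003247
Back-substitute: b = ∂h/∂y = -0.001930.
|∇h| = √(-0.003247² + -0.001930²) = 0.003777
Seepage velocity v = K·i/n = 0.34 × 0.003777 / 0.4 = 0.00321 m/day = 1.172 m/yr.

1.2 m/yr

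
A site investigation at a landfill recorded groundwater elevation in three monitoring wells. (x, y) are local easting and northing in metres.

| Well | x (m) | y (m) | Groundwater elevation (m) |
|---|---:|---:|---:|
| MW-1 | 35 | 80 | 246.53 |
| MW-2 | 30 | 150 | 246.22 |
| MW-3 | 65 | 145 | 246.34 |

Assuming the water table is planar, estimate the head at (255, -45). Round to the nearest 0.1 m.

247.7 m

With h = a·x + b·y + c and MW-1 as origin, the differences give:
  (-5)·a + 70·b = -0.31
  30·a + 65·b = -0.19
Eliminate b (×65 and ×70, subtract): -2425·a = -6.850 → a = ∂h/∂x = +0.002825
Back-substitute: b = ∂h/∂y = -0.004227.
h(255, -45) = 246.53 + (+0.002825)·(220) + (-0.004227)·(-125) = 246.53 +0.621 +0.528 = 247.680 m.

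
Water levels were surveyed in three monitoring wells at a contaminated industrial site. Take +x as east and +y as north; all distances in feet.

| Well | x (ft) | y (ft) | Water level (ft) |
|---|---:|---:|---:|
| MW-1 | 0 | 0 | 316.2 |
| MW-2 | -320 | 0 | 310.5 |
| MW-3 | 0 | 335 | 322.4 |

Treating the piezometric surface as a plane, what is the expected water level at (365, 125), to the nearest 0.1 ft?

325.0 ft

∂h/∂x = (310.5 − 316.2) / (-320 − 0) = +0.01781
∂h/∂y = (322.4 − 316.2) / (335 − 0) = +0.01851
h(365, 125) = 316.2 + (+0.01781)·(365) + (+0.01851)·(125) = 316.2 +6.502 +2.313 = 325.015 ft.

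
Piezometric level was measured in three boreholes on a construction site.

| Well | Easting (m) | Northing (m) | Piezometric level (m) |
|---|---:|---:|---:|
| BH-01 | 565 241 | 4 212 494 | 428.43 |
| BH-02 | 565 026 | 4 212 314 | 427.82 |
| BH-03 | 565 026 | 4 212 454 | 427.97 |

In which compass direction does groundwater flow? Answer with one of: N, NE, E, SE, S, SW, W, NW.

With h = a·x + b·y + c and BH-01 as origin, the differences give:
  (-215)·a + (-180)·b = -0.61
  (-215)·a + (-40)·b = -0.46
Eliminate b (×(-40) and ×(-180), subtract): -30100·a = -58.400 → a = ∂h/∂x = +0.001940
Back-substitute: b = ∂h/∂y = +0.001071.
Flow = −∇h = (-0.001940 east, -0.001071 north), which points southwest.

SW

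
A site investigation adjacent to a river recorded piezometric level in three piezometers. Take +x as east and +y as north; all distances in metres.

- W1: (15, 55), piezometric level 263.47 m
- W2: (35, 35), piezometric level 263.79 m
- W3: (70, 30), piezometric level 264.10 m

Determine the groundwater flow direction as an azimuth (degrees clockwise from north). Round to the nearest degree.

Taking W1 as reference: W2−W1 = (20, -20, +0.32); W3−W1 = (55, -25, +0.63).
Solve a·Δx + b·Δy = Δh: det = 20·(-25) − 55·(-20) = 600.
∂h/∂x = [(+0.32)·(-25) − (+0.63)·(-20)] / 600 = +0.007667
∂h/∂y = [20·(+0.63) − 55·(+0.32)] / 600 = -0.008333
Flow direction (−∇h) has components (-0.007667 E, +0.008333 N).
Azimuth = atan2(E, N) = atan2(-0.007667, +0.008333) = 317.4° ≈ 317°.

317°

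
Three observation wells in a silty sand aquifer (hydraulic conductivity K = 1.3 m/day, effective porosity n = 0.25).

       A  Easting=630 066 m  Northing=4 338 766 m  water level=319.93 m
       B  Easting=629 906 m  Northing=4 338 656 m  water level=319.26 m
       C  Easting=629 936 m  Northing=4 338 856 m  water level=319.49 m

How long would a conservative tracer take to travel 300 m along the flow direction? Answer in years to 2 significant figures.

Taking A as reference: B−A = (-160, -110, -0.67); C−A = (-130, 90, -0.44).
Determinant of the coordinate differences = (-160)·90 − (-130)·(-110) = -28700.
∂h/∂x = [(-0.67)·90 − (-0.44)·(-110)] / -28700 = +0.003787
∂h/∂y = [(-160)·(-0.44) − (-130)·(-0.67)] / -28700 = +0.0005819
|∇h| = √(0.003787² + 0.0005819²) = 0.003831
Seepage velocity v = K·i/n = 1.3 × 0.003831 / 0.25 = 0.01992 m/day.
t = 300 / 0.01992 = 1.506e+04 days = 41.2 years.

41 years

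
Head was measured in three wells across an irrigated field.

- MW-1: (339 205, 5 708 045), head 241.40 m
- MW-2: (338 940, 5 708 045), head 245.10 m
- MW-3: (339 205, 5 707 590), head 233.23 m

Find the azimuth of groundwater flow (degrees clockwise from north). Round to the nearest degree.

∂h/∂x = (245.10 − 241.40) / (338940 − 339205) = -0.01396
∂h/∂y = (233.23 − 241.40) / (5707590 − 5708045) = +0.01796
Flow direction (−∇h) has components (+0.01396 E, -0.01796 N).
Azimuth = atan2(E, N) = atan2(+0.01396, -0.01796) = 142.1° ≈ 142°.

142°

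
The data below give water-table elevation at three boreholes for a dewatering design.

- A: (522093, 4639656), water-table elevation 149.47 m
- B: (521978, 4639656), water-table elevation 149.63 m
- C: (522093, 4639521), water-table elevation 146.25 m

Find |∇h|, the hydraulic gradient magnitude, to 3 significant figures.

∂h/∂x = (149.63 − 149.47) / (521978 − 522093) = -0.001391
∂h/∂y = (146.25 − 149.47) / (4639521 − 4639656) = +0.02385
|∇h| = √(-0.001391² + 0.02385²) = 0.02389

0.0239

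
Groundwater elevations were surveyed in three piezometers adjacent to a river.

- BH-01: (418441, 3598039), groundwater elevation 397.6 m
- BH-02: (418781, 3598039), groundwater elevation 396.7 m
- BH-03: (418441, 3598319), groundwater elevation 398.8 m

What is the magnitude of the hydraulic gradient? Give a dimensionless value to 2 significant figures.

∂h/∂x = (396.7 − 397.6) / (418781 − 418441) = -0.002647
∂h/∂y = (398.8 − 397.6) / (3598319 − 3598039) = +0.004286
|∇h| = √(-0.002647² + 0.004286²) = 0.005037

0.0050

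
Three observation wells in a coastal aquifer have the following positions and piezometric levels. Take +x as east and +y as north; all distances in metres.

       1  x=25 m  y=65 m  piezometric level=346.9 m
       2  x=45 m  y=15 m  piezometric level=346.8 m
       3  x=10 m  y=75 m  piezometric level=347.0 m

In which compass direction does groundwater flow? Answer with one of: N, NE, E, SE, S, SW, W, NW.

Taking 1 as reference: 2−1 = (20, -50, -0.1); 3−1 = (-15, 10, +0.1).
Solve a·Δx + b·Δy = Δh: det = 20·10 − (-15)·(-50) = -550.
∂h/∂x = [(-0.1)·10 − (+0.1)·(-50)] / -550 = -0.007273
∂h/∂y = [20·(+0.1) − (-15)·(-0.1)] / -550 = -0.0009091
Flow = −∇h = (+0.007273 east, +0.0009091 north), which points east.

E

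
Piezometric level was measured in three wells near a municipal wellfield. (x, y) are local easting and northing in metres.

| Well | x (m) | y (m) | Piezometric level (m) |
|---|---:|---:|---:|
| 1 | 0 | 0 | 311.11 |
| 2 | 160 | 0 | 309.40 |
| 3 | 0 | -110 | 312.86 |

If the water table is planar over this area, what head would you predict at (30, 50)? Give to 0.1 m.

∂h/∂x = (309.40 − 311.11) / (160 − 0) = -0.01069
∂h/∂y = (312.86 − 311.11) / (-110 − 0) = -0.01591
h(30, 50) = 311.11 + (-0.01069)·(30) + (-0.01591)·(50) = 311.11 -0.321 -0.795 = 309.994 m.

310.0 m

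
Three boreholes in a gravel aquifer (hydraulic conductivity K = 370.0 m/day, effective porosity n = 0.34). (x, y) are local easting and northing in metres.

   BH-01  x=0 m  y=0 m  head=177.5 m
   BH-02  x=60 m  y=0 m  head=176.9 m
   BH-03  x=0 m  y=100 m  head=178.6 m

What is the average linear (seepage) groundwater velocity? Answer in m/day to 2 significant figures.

∂h/∂x = (176.9 − 177.5) / (60 − 0) = -0.010000
∂h/∂y = (178.6 − 177.5) / (100 − 0) = +0.01100
|∇h| = √(-0.010000² + 0.01100²) = 0.01487
Seepage velocity v = K·i/n = 370.0 × 0.01487 / 0.34 = 16.18 m/day.

16 m/day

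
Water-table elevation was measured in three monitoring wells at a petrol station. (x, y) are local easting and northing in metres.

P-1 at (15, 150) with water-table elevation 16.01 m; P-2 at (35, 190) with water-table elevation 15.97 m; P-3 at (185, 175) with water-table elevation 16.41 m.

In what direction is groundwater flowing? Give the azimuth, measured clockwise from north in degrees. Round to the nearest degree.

311°

Taking P-1 as reference: P-2−P-1 = (20, 40, -0.04); P-3−P-1 = (170, 25, +0.40).
Determinant of the coordinate differences = 20·25 − 170·40 = -6300.
∂h/∂x = [(-0.04)·25 − (+0.40)·40] / -6300 = +0.002698
∂h/∂y = [20·(+0.40) − 170·(-0.04)] / -6300 = -0.002349
Flow direction (−∇h) has components (-0.002698 E, +0.002349 N).
Azimuth = atan2(E, N) = atan2(-0.002698, +0.002349) = 311.0° ≈ 311°.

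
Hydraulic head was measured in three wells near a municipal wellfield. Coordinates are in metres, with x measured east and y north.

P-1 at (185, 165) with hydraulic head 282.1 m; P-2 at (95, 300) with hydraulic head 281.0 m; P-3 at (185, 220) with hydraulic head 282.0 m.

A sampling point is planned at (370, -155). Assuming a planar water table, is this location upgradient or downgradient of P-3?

upgradient

Differences from P-1: to P-2 (Δx, Δy, Δh) = (-90, 135, -1.1); to P-3 = (0, 55, -0.1).
Determinant of the coordinate differences = (-90)·55 − 0·135 = -4950.
∂h/∂x = [(-1.1)·55 − (-0.1)·135] / -4950 = +0.009495
∂h/∂y = [(-90)·(-0.1) − 0·(-1.1)] / -4950 = -0.001818
Head at (370, -155) = 282.1 + (+0.009495)·(185) + (-0.001818)·(-320) = 284.44 m.
That is higher than the 282.0 m at P-3, so the point is upgradient.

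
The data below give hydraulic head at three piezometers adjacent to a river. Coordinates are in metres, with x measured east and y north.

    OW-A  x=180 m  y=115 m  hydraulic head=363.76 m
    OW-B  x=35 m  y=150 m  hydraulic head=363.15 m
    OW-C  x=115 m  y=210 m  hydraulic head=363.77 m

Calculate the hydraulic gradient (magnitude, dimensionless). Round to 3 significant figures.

Differences from OW-A: to OW-B (Δx, Δy, Δh) = (-145, 35, -0.61); to OW-C = (-65, 95, +0.01).
Determinant of the coordinate differences = (-145)·95 − (-65)·35 = -11500.
∂h/∂x = [(-0.61)·95 − (+0.01)·35] / -11500 = +0.005070
∂h/∂y = [(-145)·(+0.01) − (-65)·(-0.61)] / -11500 = +0.003574
|∇h| = √(0.005070² + 0.003574²) = 0.006203

0.00620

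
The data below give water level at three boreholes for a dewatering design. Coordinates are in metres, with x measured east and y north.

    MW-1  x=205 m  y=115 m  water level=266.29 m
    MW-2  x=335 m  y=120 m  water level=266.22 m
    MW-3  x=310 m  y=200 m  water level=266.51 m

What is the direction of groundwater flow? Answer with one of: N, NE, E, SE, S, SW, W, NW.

Differences from MW-1: to MW-2 (Δx, Δy, Δh) = (130, 5, -0.07); to MW-3 = (105, 85, +0.22).
Solve a·Δx + b·Δy = Δh: det = 130·85 − 105·5 = 10525.
∂h/∂x = [(-0.07)·85 − (+0.22)·5] / 10525 = -0.0006698
∂h/∂y = [130·(+0.22) − 105·(-0.07)] / 10525 = +0.003416
Flow = −∇h = (+0.0006698 east, -0.003416 north), which points south.

S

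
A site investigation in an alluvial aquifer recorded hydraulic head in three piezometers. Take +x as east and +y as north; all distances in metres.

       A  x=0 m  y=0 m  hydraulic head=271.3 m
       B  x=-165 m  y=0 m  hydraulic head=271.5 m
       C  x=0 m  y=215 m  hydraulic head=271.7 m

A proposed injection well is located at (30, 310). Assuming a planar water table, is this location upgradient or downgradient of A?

upgradient

∂h/∂x = (271.5 − 271.3) / (-165 − 0) = -0.001212
∂h/∂y = (271.7 − 271.3) / (215 − 0) = +0.001860
Head at (30, 310) = 271.3 + (-0.001212)·(30) + (+0.001860)·(310) = 271.84 m.
That is higher than the 271.3 m at A, so the point is upgradient.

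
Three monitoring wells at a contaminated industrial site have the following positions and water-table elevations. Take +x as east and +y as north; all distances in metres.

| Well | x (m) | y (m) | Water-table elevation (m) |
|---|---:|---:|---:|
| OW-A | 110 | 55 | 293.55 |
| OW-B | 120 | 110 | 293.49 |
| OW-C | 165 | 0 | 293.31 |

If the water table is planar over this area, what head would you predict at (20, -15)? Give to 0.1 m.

Differences from OW-A: to OW-B (Δx, Δy, Δh) = (10, 55, -0.06); to OW-C = (55, -55, -0.24).
Solve a·Δx + b·Δy = Δh: det = 10·(-55) − 55·55 = -3575.
∂h/∂x = [(-0.06)·(-55) − (-0.24)·55] / -3575 = -0.004615
∂h/∂y = [10·(-0.24) − 55·(-0.06)] / -3575 = -0.0002517
h(20, -15) = 293.55 + (-0.004615)·(-90) + (-0.0002517)·(-70) = 293.55 +0.415 +0.018 = 293.983 m.

294.0 m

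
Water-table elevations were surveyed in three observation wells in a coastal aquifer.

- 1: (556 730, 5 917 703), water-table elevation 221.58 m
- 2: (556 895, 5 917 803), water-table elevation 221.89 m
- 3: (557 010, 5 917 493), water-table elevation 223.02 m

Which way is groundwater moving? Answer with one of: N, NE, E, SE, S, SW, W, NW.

Three-point gradient (reference 1): Δ to 2 = (165, 100, +0.31), Δ to 3 = (280, -210, +1.44).
∂h/∂x = +0.003338, ∂h/∂y = -0.002407 (det = -62650).
Flow = −∇h = (-0.003338 east, +0.002407 north), which points northwest.

NW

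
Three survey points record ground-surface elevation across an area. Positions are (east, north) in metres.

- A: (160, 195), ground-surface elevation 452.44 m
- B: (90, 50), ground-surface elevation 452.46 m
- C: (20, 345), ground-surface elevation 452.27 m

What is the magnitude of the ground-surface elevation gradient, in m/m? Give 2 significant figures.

Differences from A: to B (Δx, Δy, Δh) = (-70, -145, +0.02); to C = (-140, 150, -0.17).
Solve a·Δx + b·Δy = Δz: det = (-70)·150 − (-140)·(-145) = -30800.
∂z/∂x = [(+0.02)·150 − (-0.17)·(-145)] / -30800 = +0.0007029
∂z/∂y = [(-70)·(-0.17) − (-140)·(+0.02)] / -30800 = -0.0004773
|∇f| = √(0.0007029² + -0.0004773²) = 0.0008496 m/m

0.00085 m/m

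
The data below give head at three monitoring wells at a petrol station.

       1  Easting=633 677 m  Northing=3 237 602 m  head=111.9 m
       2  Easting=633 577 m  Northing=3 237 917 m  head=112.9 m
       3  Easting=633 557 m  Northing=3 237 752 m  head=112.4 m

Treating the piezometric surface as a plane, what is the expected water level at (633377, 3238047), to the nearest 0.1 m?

Differences from 1: to 2 (Δx, Δy, Δh) = (-100, 315, +1.0); to 3 = (-120, 150, +0.5).
Determinant of the coordinate differences = (-100)·150 − (-120)·315 = 22800.
∂h/∂x = [(+1.0)·150 − (+0.5)·315] / 22800 = -0.0003289
∂h/∂y = [(-100)·(+0.5) − (-120)·(+1.0)] / 22800 = +0.003070
h(633377, 3238047) = 111.9 + (-0.0003289)·(-300) + (+0.003070)·(445) = 111.9 +0.099 +1.366 = 113.365 m.

113.4 m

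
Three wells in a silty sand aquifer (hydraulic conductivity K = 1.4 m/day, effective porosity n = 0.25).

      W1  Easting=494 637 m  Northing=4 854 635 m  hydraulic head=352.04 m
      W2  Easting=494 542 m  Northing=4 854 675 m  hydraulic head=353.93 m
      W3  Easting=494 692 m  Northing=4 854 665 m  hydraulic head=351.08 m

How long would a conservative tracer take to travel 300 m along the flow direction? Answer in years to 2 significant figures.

7.7 years

Differences from W1: to W2 (Δx, Δy, Δh) = (-95, 40, +1.89); to W3 = (55, 30, -0.96).
Solve a·Δx + b·Δy = Δh: det = (-95)·30 − 55·40 = -5050.
∂h/∂x = [(+1.89)·30 − (-0.96)·40] / -5050 = -0.01883
∂h/∂y = [(-95)·(-0.96) − 55·(+1.89)] / -5050 = +0.002525
|∇h| = √(-0.01883² + 0.002525²) = 0.019
Seepage velocity v = K·i/n = 1.4 × 0.019 / 0.25 = 0.1064 m/day.
t = 300 / 0.1064 = 2820 days = 7.72 years.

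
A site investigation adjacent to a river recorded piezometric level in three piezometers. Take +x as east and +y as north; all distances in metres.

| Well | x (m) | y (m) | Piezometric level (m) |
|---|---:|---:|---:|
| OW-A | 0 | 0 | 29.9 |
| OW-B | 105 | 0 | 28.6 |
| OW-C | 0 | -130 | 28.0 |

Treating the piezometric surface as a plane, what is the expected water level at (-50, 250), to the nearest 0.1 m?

34.2 m

∂h/∂x = (28.6 − 29.9) / (105 − 0) = -0.01238
∂h/∂y = (28.0 − 29.9) / (-130 − 0) = +0.01462
h(-50, 250) = 29.9 + (-0.01238)·(-50) + (+0.01462)·(250) = 29.9 +0.619 +3.654 = 34.173 m.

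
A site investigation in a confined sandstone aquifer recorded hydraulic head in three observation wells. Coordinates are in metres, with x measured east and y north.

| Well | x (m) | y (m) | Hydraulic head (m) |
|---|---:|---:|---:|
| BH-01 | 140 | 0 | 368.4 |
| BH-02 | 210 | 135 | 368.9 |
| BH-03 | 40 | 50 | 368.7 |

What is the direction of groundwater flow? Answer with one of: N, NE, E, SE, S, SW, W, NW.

S

Differences from BH-01: to BH-02 (Δx, Δy, Δh) = (70, 135, +0.5); to BH-03 = (-100, 50, +0.3).
Determinant of the coordinate differences = 70·50 − (-100)·135 = 17000.
∂h/∂x = [(+0.5)·50 − (+0.3)·135] / 17000 = -0.0009118
∂h/∂y = [70·(+0.3) − (-100)·(+0.5)] / 17000 = +0.004176
Flow = −∇h = (+0.0009118 east, -0.004176 north), which points south.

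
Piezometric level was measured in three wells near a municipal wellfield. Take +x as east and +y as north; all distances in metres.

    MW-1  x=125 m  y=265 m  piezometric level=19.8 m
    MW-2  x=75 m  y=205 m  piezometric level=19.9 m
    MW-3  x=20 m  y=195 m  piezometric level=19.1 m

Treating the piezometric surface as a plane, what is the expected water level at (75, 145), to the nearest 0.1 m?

20.9 m

Differences from MW-1: to MW-2 (Δx, Δy, Δh) = (-50, -60, +0.1); to MW-3 = (-105, -70, -0.7).
Solve a·Δx + b·Δy = Δh: det = (-50)·(-70) − (-105)·(-60) = -2800.
∂h/∂x = [(+0.1)·(-70) − (-0.7)·(-60)] / -2800 = +0.01750
∂h/∂y = [(-50)·(-0.7) − (-105)·(+0.1)] / -2800 = -0.01625
h(75, 145) = 19.8 + (+0.01750)·(-50) + (-0.01625)·(-120) = 19.8 -0.875 +1.950 = 20.875 m.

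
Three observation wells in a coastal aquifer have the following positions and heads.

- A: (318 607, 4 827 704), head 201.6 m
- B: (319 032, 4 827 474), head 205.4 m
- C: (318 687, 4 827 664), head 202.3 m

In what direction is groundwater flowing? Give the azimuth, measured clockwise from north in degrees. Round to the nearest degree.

306°

With h = a·x + b·y + c and A as origin, the differences give:
  425·a + (-230)·b = +3.8
  80·a + (-40)·b = +0.7
Eliminate b (×(-40) and ×(-230), subtract): 1400·a = 9.00 → a = ∂h/∂x = +0.006429
Back-substitute: b = ∂h/∂y = -0.004643.
Flow direction (−∇h) has components (-0.006429 E, +0.004643 N).
Azimuth = atan2(E, N) = atan2(-0.006429, +0.004643) = 305.8° ≈ 306°.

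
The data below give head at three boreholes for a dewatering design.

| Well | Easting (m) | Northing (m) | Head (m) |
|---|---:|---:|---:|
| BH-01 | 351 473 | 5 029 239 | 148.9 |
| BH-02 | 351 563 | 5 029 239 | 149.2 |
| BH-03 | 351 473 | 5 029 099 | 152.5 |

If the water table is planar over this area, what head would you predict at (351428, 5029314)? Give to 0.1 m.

∂h/∂x = (149.2 − 148.9) / (351563 − 351473) = +0.003333
∂h/∂y = (152.5 − 148.9) / (5029099 − 5029239) = -0.02571
h(351428, 5029314) = 148.9 + (+0.003333)·(-45) + (-0.02571)·(75) = 148.9 -0.150 -1.929 = 146.821 m.

146.8 m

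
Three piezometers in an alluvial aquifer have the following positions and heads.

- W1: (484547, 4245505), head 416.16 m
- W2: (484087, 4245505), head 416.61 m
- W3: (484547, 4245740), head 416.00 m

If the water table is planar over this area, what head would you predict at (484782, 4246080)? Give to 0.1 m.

∂h/∂x = (416.61 − 416.16) / (484087 − 484547) = -0.0009783
∂h/∂y = (416.00 − 416.16) / (4245740 − 4245505) = -0.0006809
h(484782, 4246080) = 416.16 + (-0.0009783)·(235) + (-0.0006809)·(575) = 416.16 -0.230 -0.391 = 415.539 m.

415.5 m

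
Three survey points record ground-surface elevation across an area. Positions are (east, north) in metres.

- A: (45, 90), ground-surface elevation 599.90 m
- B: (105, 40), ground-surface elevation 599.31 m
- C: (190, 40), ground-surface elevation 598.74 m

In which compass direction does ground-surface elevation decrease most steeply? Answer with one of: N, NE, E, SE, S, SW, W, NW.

With z = a·x + b·y + c and A as origin, the differences give:
  60·a + (-50)·b = -0.59
  145·a + (-50)·b = -1.16
Eliminate b (×(-50) and ×(-50), subtract): 4250·a = -28.500 → a = ∂z/∂x = -0.006706
Back-substitute: b = ∂z/∂y = +0.003753.
Steepest decrease is along −∇f = (+0.006706 E, -0.003753 N) → southeast.

SE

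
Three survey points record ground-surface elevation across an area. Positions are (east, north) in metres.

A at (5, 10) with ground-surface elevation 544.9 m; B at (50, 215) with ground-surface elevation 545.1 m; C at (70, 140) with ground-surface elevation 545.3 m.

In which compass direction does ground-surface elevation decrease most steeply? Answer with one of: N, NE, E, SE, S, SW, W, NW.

Differences from A: to B (Δx, Δy, Δh) = (45, 205, +0.2); to C = (65, 130, +0.4).
Determinant of the coordinate differences = 45·130 − 65·205 = -7475.
∂z/∂x = [(+0.2)·130 − (+0.4)·205] / -7475 = +0.007492
∂z/∂y = [45·(+0.4) − 65·(+0.2)] / -7475 = -0.0006689
Steepest decrease is along −∇f = (-0.007492 E, +0.0006689 N) → west.

W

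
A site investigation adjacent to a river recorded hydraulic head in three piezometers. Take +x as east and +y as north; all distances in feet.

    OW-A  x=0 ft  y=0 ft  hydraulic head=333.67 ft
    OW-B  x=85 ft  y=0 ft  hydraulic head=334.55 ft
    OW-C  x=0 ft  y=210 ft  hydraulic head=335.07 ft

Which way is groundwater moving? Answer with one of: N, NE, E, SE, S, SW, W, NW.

SW

∂h/∂x = (334.55 − 333.67) / (85 − 0) = +0.01035
∂h/∂y = (335.07 − 333.67) / (210 − 0) = +0.006667
Flow = −∇h = (-0.01035 east, -0.006667 north), which points southwest.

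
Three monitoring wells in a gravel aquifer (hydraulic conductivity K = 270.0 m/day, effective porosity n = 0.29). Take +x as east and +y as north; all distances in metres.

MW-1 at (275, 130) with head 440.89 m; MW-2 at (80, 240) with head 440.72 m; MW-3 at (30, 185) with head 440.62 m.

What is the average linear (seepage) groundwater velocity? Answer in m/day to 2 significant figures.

1.3 m/day

Differences from MW-1: to MW-2 (Δx, Δy, Δh) = (-195, 110, -0.17); to MW-3 = (-245, 55, -0.27).
Determinant of the coordinate differences = (-195)·55 − (-245)·110 = 16225.
∂h/∂x = [(-0.17)·55 − (-0.27)·110] / 16225 = +0.001254
∂h/∂y = [(-195)·(-0.27) − (-245)·(-0.17)] / 16225 = +0.0006780
|∇h| = √(0.001254² + 0.0006780²) = 0.001426
Seepage velocity v = K·i/n = 270.0 × 0.001426 / 0.29 = 1.328 m/day.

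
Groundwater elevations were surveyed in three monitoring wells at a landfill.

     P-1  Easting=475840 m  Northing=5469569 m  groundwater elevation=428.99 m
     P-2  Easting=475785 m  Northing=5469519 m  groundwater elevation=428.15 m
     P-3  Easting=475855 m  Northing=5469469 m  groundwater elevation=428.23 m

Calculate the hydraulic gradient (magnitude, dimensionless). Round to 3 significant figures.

Three-point gradient (reference P-1): Δ to P-2 = (-55, -50, -0.84), Δ to P-3 = (15, -100, -0.76).
∂h/∂x = +0.007360, ∂h/∂y = +0.008704 (det = 6250).
|∇h| = √(0.007360² + 0.008704²) = 0.0114

0.0114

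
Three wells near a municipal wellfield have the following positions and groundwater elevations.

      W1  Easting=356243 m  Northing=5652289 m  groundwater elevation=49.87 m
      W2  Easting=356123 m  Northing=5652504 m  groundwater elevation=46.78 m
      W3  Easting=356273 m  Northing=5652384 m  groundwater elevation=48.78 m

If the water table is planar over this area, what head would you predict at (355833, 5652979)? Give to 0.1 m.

39.9 m

Differences from W1: to W2 (Δx, Δy, Δh) = (-120, 215, -3.09); to W3 = (30, 95, -1.09).
Determinant of the coordinate differences = (-120)·95 − 30·215 = -17850.
∂h/∂x = [(-3.09)·95 − (-1.09)·215] / -17850 = +0.003317
∂h/∂y = [(-120)·(-1.09) − 30·(-3.09)] / -17850 = -0.01252
h(355833, 5652979) = 49.87 + (+0.003317)·(-410) + (-0.01252)·(690) = 49.87 -1.360 -8.639 = 39.871 m.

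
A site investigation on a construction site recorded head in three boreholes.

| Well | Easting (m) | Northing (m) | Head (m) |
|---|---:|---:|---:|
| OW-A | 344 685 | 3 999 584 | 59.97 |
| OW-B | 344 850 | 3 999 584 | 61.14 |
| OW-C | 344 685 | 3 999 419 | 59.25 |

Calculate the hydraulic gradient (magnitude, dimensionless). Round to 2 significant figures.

∂h/∂x = (61.14 − 59.97) / (344850 − 344685) = +0.007091
∂h/∂y = (59.25 − 59.97) / (3999419 − 3999584) = +0.004364
|∇h| = √(0.007091² + 0.004364²) = 0.008326

0.0083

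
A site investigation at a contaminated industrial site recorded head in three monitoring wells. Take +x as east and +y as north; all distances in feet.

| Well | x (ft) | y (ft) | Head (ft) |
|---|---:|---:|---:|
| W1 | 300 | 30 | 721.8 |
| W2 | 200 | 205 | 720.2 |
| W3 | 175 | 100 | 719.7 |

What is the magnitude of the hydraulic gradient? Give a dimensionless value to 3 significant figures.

0.0172

Differences from W1: to W2 (Δx, Δy, Δh) = (-100, 175, -1.6); to W3 = (-125, 70, -2.1).
Determinant of the coordinate differences = (-100)·70 − (-125)·175 = 14875.
∂h/∂x = [(-1.6)·70 − (-2.1)·175] / 14875 = +0.01718
∂h/∂y = [(-100)·(-2.1) − (-125)·(-1.6)] / 14875 = +0.0006723
|∇h| = √(0.01718² + 0.0006723²) = 0.01719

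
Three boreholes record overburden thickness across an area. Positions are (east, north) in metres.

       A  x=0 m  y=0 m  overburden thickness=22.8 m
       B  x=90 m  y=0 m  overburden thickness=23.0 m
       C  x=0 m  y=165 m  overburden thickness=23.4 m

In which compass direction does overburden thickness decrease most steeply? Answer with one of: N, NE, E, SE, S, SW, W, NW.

∂d/∂x = (23.0 − 22.8) / (90 − 0) = +0.002222
∂d/∂y = (23.4 − 22.8) / (165 − 0) = +0.003636
Steepest decrease is along −∇f = (-0.002222 E, -0.003636 N) → southwest.

SW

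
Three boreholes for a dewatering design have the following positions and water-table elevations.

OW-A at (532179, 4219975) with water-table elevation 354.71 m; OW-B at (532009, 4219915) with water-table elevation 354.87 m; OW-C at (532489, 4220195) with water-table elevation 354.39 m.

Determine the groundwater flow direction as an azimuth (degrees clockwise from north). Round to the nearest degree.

073°

Differences from OW-A: to OW-B (Δx, Δy, Δh) = (-170, -60, +0.16); to OW-C = (310, 220, -0.32).
Determinant of the coordinate differences = (-170)·220 − 310·(-60) = -18800.
∂h/∂x = [(+0.16)·220 − (-0.32)·(-60)] / -18800 = -0.0008511
∂h/∂y = [(-170)·(-0.32) − 310·(+0.16)] / -18800 = -0.0002553
Flow direction (−∇h) has components (+0.0008511 E, +0.0002553 N).
Azimuth = atan2(E, N) = atan2(+0.0008511, +0.0002553) = 73.3° ≈ 073°.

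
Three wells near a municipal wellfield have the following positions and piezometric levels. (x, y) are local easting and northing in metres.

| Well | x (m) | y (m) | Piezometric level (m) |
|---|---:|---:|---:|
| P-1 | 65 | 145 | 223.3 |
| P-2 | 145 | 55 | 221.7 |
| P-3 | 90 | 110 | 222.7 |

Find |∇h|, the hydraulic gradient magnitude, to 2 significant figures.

0.015

With h = a·x + b·y + c and P-1 as origin, the differences give:
  80·a + (-90)·b = -1.6
  25·a + (-35)·b = -0.6
Eliminate b (×(-35) and ×(-90), subtract): -550·a = 2.00 → a = ∂h/∂x = -0.003636
Back-substitute: b = ∂h/∂y = +0.01455.
|∇h| = √(-0.003636² + 0.01455²) = 0.015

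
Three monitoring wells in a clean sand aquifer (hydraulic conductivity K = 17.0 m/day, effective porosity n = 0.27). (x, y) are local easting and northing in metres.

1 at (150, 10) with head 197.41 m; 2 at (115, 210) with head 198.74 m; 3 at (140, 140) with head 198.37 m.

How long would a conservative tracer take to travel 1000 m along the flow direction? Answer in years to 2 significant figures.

4.0 years

Three-point gradient (reference 1): Δ to 2 = (-35, 200, +1.33), Δ to 3 = (-10, 130, +0.96).
∂h/∂x = +0.007490, ∂h/∂y = +0.007961 (det = -2550).
|∇h| = √(0.007490² + 0.007961²) = 0.01093
Seepage velocity v = K·i/n = 17.0 × 0.01093 / 0.27 = 0.6882 m/day.
t = 1000 / 0.6882 = 1453 days = 3.98 years.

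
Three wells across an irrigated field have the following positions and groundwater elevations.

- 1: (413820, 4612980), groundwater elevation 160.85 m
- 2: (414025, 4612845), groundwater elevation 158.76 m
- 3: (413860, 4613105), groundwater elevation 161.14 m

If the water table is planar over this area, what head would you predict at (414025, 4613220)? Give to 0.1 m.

160.5 m

With h = a·x + b·y + c and 1 as origin, the differences give:
  205·a + (-135)·b = -2.09
  40·a + 125·b = +0.29
Eliminate b (×125 and ×(-135), subtract): 31025·a = -222.100 → a = ∂h/∂x = -0.007159
Back-substitute: b = ∂h/∂y = +0.004611.
h(414025, 4613220) = 160.85 + (-0.007159)·(205) + (+0.004611)·(240) = 160.85 -1.468 +1.107 = 160.489 m.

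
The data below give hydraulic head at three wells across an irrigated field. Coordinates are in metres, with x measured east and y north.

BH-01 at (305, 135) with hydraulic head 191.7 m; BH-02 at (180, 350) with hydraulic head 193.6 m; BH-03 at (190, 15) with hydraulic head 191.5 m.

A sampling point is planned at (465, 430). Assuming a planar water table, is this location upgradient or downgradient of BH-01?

upgradient

Differences from BH-01: to BH-02 (Δx, Δy, Δh) = (-125, 215, +1.9); to BH-03 = (-115, -120, -0.2).
Solve a·Δx + b·Δy = Δh: det = (-125)·(-120) − (-115)·215 = 39725.
∂h/∂x = [(+1.9)·(-120) − (-0.2)·215] / 39725 = -0.004657
∂h/∂y = [(-125)·(-0.2) − (-115)·(+1.9)] / 39725 = +0.006130
Head at (465, 430) = 191.7 + (-0.004657)·(160) + (+0.006130)·(295) = 192.76 m.
That is higher than the 191.7 m at BH-01, so the point is upgradient.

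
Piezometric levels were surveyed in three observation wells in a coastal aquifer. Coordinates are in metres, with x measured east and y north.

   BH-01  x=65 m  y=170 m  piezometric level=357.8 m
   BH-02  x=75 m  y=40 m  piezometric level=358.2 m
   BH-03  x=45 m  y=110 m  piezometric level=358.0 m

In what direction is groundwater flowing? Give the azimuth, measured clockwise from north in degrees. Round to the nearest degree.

With h = a·x + b·y + c and BH-01 as origin, the differences give:
  10·a + (-130)·b = +0.4
  (-20)·a + (-60)·b = +0.2
Eliminate b (×(-60) and ×(-130), subtract): -3200·a = 2.00 → a = ∂h/∂x = -0.0006250
Back-substitute: b = ∂h/∂y = -0.003125.
Flow direction (−∇h) has components (+0.0006250 E, +0.003125 N).
Azimuth = atan2(E, N) = atan2(+0.0006250, +0.003125) = 11.3° ≈ 011°.

011°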